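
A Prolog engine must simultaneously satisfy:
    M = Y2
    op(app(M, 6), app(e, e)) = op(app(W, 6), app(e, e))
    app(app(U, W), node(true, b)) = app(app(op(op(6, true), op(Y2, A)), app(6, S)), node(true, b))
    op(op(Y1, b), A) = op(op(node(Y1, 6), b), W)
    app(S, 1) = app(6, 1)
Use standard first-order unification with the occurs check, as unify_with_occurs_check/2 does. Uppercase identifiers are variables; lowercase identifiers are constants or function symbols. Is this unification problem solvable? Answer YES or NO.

NO

Bind M := Y2; substituting into the one remaining equation that mentions M gives: op(app(Y2, 6), app(e, e)) = op(app(W, 6), app(e, e)).
Decompose op/2: app(Y2, 6) = app(W, 6),  app(e, e) = app(e, e).
Decompose app/2: Y2 = W,  6 = 6.
Bind Y2 := W; substituting into the one remaining equation that mentions Y2 gives: app(app(U, W), node(true, b)) = app(app(op(op(6, true), op(W, A)), app(6, S)), node(true, b)). Substituting into the earlier binding gives M := W.
Delete trivial equation 6 = 6.
Delete trivial equation app(e, e) = app(e, e).
Decompose app/2: app(U, W) = app(op(op(6, true), op(W, A)), app(6, S)),  node(true, b) = node(true, b).
Decompose app/2: U = op(op(6, true), op(W, A)),  W = app(6, S).
Bind U := op(op(6, true), op(W, A)); no other remaining equation mentions U.
Bind W := app(6, S); substituting into the one remaining equation that mentions W gives: op(op(Y1, b), A) = op(op(node(Y1, 6), b), app(6, S)). Substituting into the earlier bindings gives M := app(6, S), Y2 := app(6, S), U := op(op(6, true), op(app(6, S), A)).
Delete trivial equation node(true, b) = node(true, b).
Decompose op/2: op(Y1, b) = op(node(Y1, 6), b),  A = app(6, S).
Decompose op/2: Y1 = node(Y1, 6),  b = b.
Occurs check fails: Y1 occurs in node(Y1, 6); the equation Y1 = node(Y1, 6) has no finite solution.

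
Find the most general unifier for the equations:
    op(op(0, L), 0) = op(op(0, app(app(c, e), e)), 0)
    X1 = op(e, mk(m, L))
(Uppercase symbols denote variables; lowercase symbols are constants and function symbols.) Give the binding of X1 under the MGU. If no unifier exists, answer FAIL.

op(e, mk(m, app(app(c, e), e)))

Decompose op/2: op(0, L) = op(0, app(app(c, e), e)),  0 = 0.
Decompose op/2: 0 = 0,  L = app(app(c, e), e).
Delete trivial equation 0 = 0.
Bind L := app(app(c, e), e); substituting into the one remaining equation that mentions L gives: X1 = op(e, mk(m, app(app(c, e), e))).
Delete trivial equation 0 = 0.
Bind X1 := op(e, mk(m, app(app(c, e), e))).
MGU = { L := app(app(c, e), e), X1 := op(e, mk(m, app(app(c, e), e))) }, so X1 := op(e, mk(m, app(app(c, e), e))).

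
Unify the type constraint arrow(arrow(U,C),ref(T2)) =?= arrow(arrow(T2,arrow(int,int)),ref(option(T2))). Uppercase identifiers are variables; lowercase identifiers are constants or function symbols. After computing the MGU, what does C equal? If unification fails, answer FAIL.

Decompose arrow/2: arrow(U,C) =?= arrow(T2,arrow(int,int)),  ref(T2) =?= ref(option(T2)).
Decompose arrow/2: U =?= T2,  C =?= arrow(int,int).
Bind U := T2; no other remaining equation mentions U.
Bind C := arrow(int,int); no other remaining equation mentions C.
Decompose ref/1: T2 =?= option(T2).
Occurs check fails: T2 occurs in option(T2); the equation T2 =?= option(T2) has no finite solution.

FAIL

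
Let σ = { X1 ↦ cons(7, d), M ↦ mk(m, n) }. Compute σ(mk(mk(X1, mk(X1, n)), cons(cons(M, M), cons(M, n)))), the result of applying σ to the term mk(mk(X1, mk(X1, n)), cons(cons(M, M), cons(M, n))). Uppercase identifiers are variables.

Replace each occurrence of X1 with cons(7, d).
Replace each occurrence of M with mk(m, n).
Result: mk(mk(cons(7, d), mk(cons(7, d), n)), cons(cons(mk(m, n), mk(m, n)), cons(mk(m, n), n))).

mk(mk(cons(7, d), mk(cons(7, d), n)), cons(cons(mk(m, n), mk(m, n)), cons(mk(m, n), n)))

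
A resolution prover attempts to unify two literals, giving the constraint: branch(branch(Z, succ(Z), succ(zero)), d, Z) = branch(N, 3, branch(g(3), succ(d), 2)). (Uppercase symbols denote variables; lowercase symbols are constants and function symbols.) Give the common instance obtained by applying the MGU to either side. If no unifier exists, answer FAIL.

FAIL

Decompose branch/3: branch(Z, succ(Z), succ(zero)) = N,  d = 3,  Z = branch(g(3), succ(d), 2).
Bind N := branch(Z, succ(Z), succ(zero)); no other remaining equation mentions N.
Clash: constants d and 3 differ; no unifier exists.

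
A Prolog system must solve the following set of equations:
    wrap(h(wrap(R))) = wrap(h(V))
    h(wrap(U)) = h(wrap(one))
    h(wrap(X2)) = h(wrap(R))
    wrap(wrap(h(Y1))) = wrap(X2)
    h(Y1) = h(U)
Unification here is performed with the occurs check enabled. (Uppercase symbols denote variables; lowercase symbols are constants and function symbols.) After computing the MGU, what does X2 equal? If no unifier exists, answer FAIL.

wrap(h(one))

Decompose wrap/1: h(wrap(R)) = h(V).
Decompose h/1: wrap(R) = V.
Bind V := wrap(R); no other remaining equation mentions V.
Decompose h/1: wrap(U) = wrap(one).
Decompose wrap/1: U = one.
Bind U := one; substituting into the one remaining equation that mentions U gives: h(Y1) = h(one).
Decompose h/1: wrap(X2) = wrap(R).
Decompose wrap/1: X2 = R.
Bind X2 := R; substituting into the one remaining equation that mentions X2 gives: wrap(wrap(h(Y1))) = wrap(R).
Decompose wrap/1: wrap(h(Y1)) = R.
Bind R := wrap(h(Y1)); no other remaining equation mentions R. Substituting into the earlier bindings gives V := wrap(wrap(h(Y1))), X2 := wrap(h(Y1)).
Decompose h/1: Y1 = one.
Bind Y1 := one. Substituting into the earlier bindings gives V := wrap(wrap(h(one))), X2 := wrap(h(one)), R := wrap(h(one)).
MGU = { V = wrap(wrap(h(one))), U = one, X2 = wrap(h(one)), R = wrap(h(one)), Y1 = one }, so X2 = wrap(h(one)).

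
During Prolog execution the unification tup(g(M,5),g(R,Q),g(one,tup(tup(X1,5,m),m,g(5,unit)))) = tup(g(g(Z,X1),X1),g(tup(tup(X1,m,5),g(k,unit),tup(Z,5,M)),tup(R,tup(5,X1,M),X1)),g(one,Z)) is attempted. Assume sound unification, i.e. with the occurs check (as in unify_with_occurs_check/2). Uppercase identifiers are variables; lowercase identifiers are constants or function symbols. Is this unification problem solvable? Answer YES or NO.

Decompose tup/3: g(M,5) = g(g(Z,X1),X1),  g(R,Q) = g(tup(tup(X1,m,5),g(k,unit),tup(Z,5,M)),tup(R,tup(5,X1,M),X1)),  g(one,tup(tup(X1,5,m),m,g(5,unit))) = g(one,Z).
Decompose g/2: M = g(Z,X1),  5 = X1.
Bind M := g(Z,X1); substituting into the one remaining equation that mentions M gives: g(R,Q) = g(tup(tup(X1,m,5),g(k,unit),tup(Z,5,g(Z,X1))),tup(R,tup(5,X1,g(Z,X1)),X1)).
Bind X1 := 5; substituting into the remaining equations gives: g(R,Q) = g(tup(tup(5,m,5),g(k,unit),tup(Z,5,g(Z,5))),tup(R,tup(5,5,g(Z,5)),5)),  g(one,tup(tup(5,5,m),m,g(5,unit))) = g(one,Z). Substituting into the earlier binding gives M := g(Z,5).
Decompose g/2: R = tup(tup(5,m,5),g(k,unit),tup(Z,5,g(Z,5))),  Q = tup(R,tup(5,5,g(Z,5)),5).
Bind R := tup(tup(5,m,5),g(k,unit),tup(Z,5,g(Z,5))); substituting into the one remaining equation that mentions R gives: Q = tup(tup(tup(5,m,5),g(k,unit),tup(Z,5,g(Z,5))),tup(5,5,g(Z,5)),5).
Bind Q := tup(tup(tup(5,m,5),g(k,unit),tup(Z,5,g(Z,5))),tup(5,5,g(Z,5)),5); no other remaining equation mentions Q.
Decompose g/2: one = one,  tup(tup(5,5,m),m,g(5,unit)) = Z.
Delete trivial equation one = one.
Bind Z := tup(tup(5,5,m),m,g(5,unit)). Substituting into the earlier bindings gives M := g(tup(tup(5,5,m),m,g(5,unit)),5), R := tup(tup(5,m,5),g(k,unit),tup(tup(tup(5,5,m),m,g(5,unit)),5,g(tup(tup(5,5,m),m,g(5,unit)),5))), Q := tup(tup(tup(5,m,5),g(k,unit),tup(tup(tup(5,5,m),m,g(5,unit)),5,g(tup(tup(5,5,m),m,g(5,unit)),5))),tup(5,5,g(tup(tup(5,5,m),m,g(5,unit)),5)),5).
No equations remain and no clash or occurs-check failure arose, so a unifier exists.

YES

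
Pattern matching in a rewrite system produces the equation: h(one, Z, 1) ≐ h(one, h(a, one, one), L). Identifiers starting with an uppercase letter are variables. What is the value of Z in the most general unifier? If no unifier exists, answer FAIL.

h(a, one, one)

Decompose h/3: one ≐ one,  Z ≐ h(a, one, one),  1 ≐ L.
Delete trivial equation one ≐ one.
Bind Z := h(a, one, one); no other remaining equation mentions Z.
Bind L := 1.
MGU = { Z -> h(a, one, one), L -> 1 }, so Z -> h(a, one, one).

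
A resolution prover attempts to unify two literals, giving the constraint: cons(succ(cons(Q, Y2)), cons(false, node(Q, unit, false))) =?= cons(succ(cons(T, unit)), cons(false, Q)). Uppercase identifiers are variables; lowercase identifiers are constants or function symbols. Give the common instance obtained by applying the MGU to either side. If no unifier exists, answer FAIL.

Decompose cons/2: succ(cons(Q, Y2)) =?= succ(cons(T, unit)),  cons(false, node(Q, unit, false)) =?= cons(false, Q).
Decompose succ/1: cons(Q, Y2) =?= cons(T, unit).
Decompose cons/2: Q =?= T,  Y2 =?= unit.
Bind Q := T; substituting into the one remaining equation that mentions Q gives: cons(false, node(T, unit, false)) =?= cons(false, T).
Bind Y2 := unit; no other remaining equation mentions Y2.
Decompose cons/2: false =?= false,  node(T, unit, false) =?= T.
Delete trivial equation false =?= false.
Occurs check fails: T occurs in node(T, unit, false); the equation T =?= node(T, unit, false) has no finite solution.

FAIL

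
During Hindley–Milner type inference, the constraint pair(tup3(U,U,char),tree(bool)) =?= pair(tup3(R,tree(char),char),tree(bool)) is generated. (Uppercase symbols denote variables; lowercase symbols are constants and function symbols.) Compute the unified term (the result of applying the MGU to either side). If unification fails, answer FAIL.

Decompose pair/2: tup3(U,U,char) =?= tup3(R,tree(char),char),  tree(bool) =?= tree(bool).
Decompose tup3/3: U =?= R,  U =?= tree(char),  char =?= char.
Bind U := R; substituting into the one remaining equation that mentions U gives: R =?= tree(char).
Bind R := tree(char); no other remaining equation mentions R. Substituting into the earlier binding gives U := tree(char).
Delete trivial equation char =?= char.
Delete trivial equation tree(bool) =?= tree(bool).
Applying the MGU to either side gives pair(tup3(tree(char),tree(char),char),tree(bool)).

pair(tup3(tree(char),tree(char),char),tree(bool))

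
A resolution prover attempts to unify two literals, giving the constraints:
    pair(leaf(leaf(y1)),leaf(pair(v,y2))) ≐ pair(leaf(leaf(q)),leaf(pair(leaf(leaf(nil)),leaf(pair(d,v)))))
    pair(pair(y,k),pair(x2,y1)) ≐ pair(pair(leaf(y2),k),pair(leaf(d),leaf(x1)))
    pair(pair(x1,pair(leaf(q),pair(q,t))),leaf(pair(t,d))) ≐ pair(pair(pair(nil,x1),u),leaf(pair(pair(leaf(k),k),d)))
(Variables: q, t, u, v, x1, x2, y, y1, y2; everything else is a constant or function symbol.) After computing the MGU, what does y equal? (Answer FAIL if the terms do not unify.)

Decompose pair/2: leaf(leaf(y1)) ≐ leaf(leaf(q)),  leaf(pair(v,y2)) ≐ leaf(pair(leaf(leaf(nil)),leaf(pair(d,v)))).
Decompose leaf/1: leaf(y1) ≐ leaf(q).
Decompose leaf/1: y1 ≐ q.
Bind y1 := q; substituting into the one remaining equation that mentions y1 gives: pair(pair(y,k),pair(x2,q)) ≐ pair(pair(leaf(y2),k),pair(leaf(d),leaf(x1))).
Decompose leaf/1: pair(v,y2) ≐ pair(leaf(leaf(nil)),leaf(pair(d,v))).
Decompose pair/2: v ≐ leaf(leaf(nil)),  y2 ≐ leaf(pair(d,v)).
Bind v := leaf(leaf(nil)); substituting into the one remaining equation that mentions v gives: y2 ≐ leaf(pair(d,leaf(leaf(nil)))).
Bind y2 := leaf(pair(d,leaf(leaf(nil)))); substituting into the one remaining equation that mentions y2 gives: pair(pair(y,k),pair(x2,q)) ≐ pair(pair(leaf(leaf(pair(d,leaf(leaf(nil))))),k),pair(leaf(d),leaf(x1))).
Decompose pair/2: pair(y,k) ≐ pair(leaf(leaf(pair(d,leaf(leaf(nil))))),k),  pair(x2,q) ≐ pair(leaf(d),leaf(x1)).
Decompose pair/2: y ≐ leaf(leaf(pair(d,leaf(leaf(nil))))),  k ≐ k.
Bind y := leaf(leaf(pair(d,leaf(leaf(nil))))); no other remaining equation mentions y.
Delete trivial equation k ≐ k.
Decompose pair/2: x2 ≐ leaf(d),  q ≐ leaf(x1).
Bind x2 := leaf(d); no other remaining equation mentions x2.
Bind q := leaf(x1); substituting into the remaining equation gives: pair(pair(x1,pair(leaf(leaf(x1)),pair(leaf(x1),t))),leaf(pair(t,d))) ≐ pair(pair(pair(nil,x1),u),leaf(pair(pair(leaf(k),k),d))). Substituting into the earlier binding gives y1 := leaf(x1).
Decompose pair/2: pair(x1,pair(leaf(leaf(x1)),pair(leaf(x1),t))) ≐ pair(pair(nil,x1),u),  leaf(pair(t,d)) ≐ leaf(pair(pair(leaf(k),k),d)).
Decompose pair/2: x1 ≐ pair(nil,x1),  pair(leaf(leaf(x1)),pair(leaf(x1),t)) ≐ u.
Occurs check fails: x1 occurs in pair(nil,x1); the equation x1 ≐ pair(nil,x1) has no finite solution.

FAIL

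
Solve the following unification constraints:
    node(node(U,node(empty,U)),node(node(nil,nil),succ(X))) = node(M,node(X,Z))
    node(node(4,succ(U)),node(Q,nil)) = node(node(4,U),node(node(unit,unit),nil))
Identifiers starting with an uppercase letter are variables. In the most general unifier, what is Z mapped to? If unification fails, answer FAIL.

Decompose node/2: node(U,node(empty,U)) = M,  node(node(nil,nil),succ(X)) = node(X,Z).
Bind M := node(U,node(empty,U)); no other remaining equation mentions M.
Decompose node/2: node(nil,nil) = X,  succ(X) = Z.
Bind X := node(nil,nil); substituting into the one remaining equation that mentions X gives: succ(node(nil,nil)) = Z.
Bind Z := succ(node(nil,nil)); no other remaining equation mentions Z.
Decompose node/2: node(4,succ(U)) = node(4,U),  node(Q,nil) = node(node(unit,unit),nil).
Decompose node/2: 4 = 4,  succ(U) = U.
Delete trivial equation 4 = 4.
Occurs check fails: U occurs in succ(U); the equation U = succ(U) has no finite solution.

FAIL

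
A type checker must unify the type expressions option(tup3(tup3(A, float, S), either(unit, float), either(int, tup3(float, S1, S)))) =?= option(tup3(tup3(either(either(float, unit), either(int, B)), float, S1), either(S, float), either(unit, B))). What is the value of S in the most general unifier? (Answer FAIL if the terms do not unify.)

Decompose option/1: tup3(tup3(A, float, S), either(unit, float), either(int, tup3(float, S1, S))) =?= tup3(tup3(either(either(float, unit), either(int, B)), float, S1), either(S, float), either(unit, B)).
Decompose tup3/3: tup3(A, float, S) =?= tup3(either(either(float, unit), either(int, B)), float, S1),  either(unit, float) =?= either(S, float),  either(int, tup3(float, S1, S)) =?= either(unit, B).
Decompose tup3/3: A =?= either(either(float, unit), either(int, B)),  float =?= float,  S =?= S1.
Bind A := either(either(float, unit), either(int, B)); no other remaining equation mentions A.
Delete trivial equation float =?= float.
Bind S := S1; substituting into the remaining equations gives: either(unit, float) =?= either(S1, float),  either(int, tup3(float, S1, S1)) =?= either(unit, B).
Decompose either/2: unit =?= S1,  float =?= float.
Bind S1 := unit; substituting into the one remaining equation that mentions S1 gives: either(int, tup3(float, unit, unit)) =?= either(unit, B). Substituting into the earlier binding gives S := unit.
Delete trivial equation float =?= float.
Decompose either/2: int =?= unit,  tup3(float, unit, unit) =?= B.
Clash: constants int and unit differ; no unifier exists.

FAIL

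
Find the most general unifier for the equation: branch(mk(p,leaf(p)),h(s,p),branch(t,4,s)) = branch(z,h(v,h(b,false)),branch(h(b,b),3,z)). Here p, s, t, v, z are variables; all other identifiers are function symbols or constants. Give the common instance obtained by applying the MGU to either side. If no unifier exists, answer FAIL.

FAIL

Decompose branch/3: mk(p,leaf(p)) = z,  h(s,p) = h(v,h(b,false)),  branch(t,4,s) = branch(h(b,b),3,z).
Bind z := mk(p,leaf(p)); substituting into the one remaining equation that mentions z gives: branch(t,4,s) = branch(h(b,b),3,mk(p,leaf(p))).
Decompose h/2: s = v,  p = h(b,false).
Bind s := v; substituting into the one remaining equation that mentions s gives: branch(t,4,v) = branch(h(b,b),3,mk(p,leaf(p))).
Bind p := h(b,false); substituting into the remaining equation gives: branch(t,4,v) = branch(h(b,b),3,mk(h(b,false),leaf(h(b,false)))). Substituting into the earlier binding gives z := mk(h(b,false),leaf(h(b,false))).
Decompose branch/3: t = h(b,b),  4 = 3,  v = mk(h(b,false),leaf(h(b,false))).
Bind t := h(b,b); no other remaining equation mentions t.
Clash: constants 4 and 3 differ; no unifier exists.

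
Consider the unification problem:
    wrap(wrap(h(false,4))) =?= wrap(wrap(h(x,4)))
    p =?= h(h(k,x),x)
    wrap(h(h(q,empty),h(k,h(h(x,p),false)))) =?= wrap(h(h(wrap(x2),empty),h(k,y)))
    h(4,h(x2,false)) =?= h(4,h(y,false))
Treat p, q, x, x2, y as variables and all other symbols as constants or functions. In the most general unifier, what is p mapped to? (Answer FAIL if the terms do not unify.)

h(h(k,false),false)

Decompose wrap/1: wrap(h(false,4)) =?= wrap(h(x,4)).
Decompose wrap/1: h(false,4) =?= h(x,4).
Decompose h/2: false =?= x,  4 =?= 4.
Bind x := false; substituting into the 2 remaining equations that mention x gives: p =?= h(h(k,false),false),  wrap(h(h(q,empty),h(k,h(h(false,p),false)))) =?= wrap(h(h(wrap(x2),empty),h(k,y))).
Delete trivial equation 4 =?= 4.
Bind p := h(h(k,false),false); substituting into the one remaining equation that mentions p gives: wrap(h(h(q,empty),h(k,h(h(false,h(h(k,false),false)),false)))) =?= wrap(h(h(wrap(x2),empty),h(k,y))).
Decompose wrap/1: h(h(q,empty),h(k,h(h(false,h(h(k,false),false)),false))) =?= h(h(wrap(x2),empty),h(k,y)).
Decompose h/2: h(q,empty) =?= h(wrap(x2),empty),  h(k,h(h(false,h(h(k,false),false)),false)) =?= h(k,y).
Decompose h/2: q =?= wrap(x2),  empty =?= empty.
Bind q := wrap(x2); no other remaining equation mentions q.
Delete trivial equation empty =?= empty.
Decompose h/2: k =?= k,  h(h(false,h(h(k,false),false)),false) =?= y.
Delete trivial equation k =?= k.
Bind y := h(h(false,h(h(k,false),false)),false); substituting into the remaining equation gives: h(4,h(x2,false)) =?= h(4,h(h(h(false,h(h(k,false),false)),false),false)).
Decompose h/2: 4 =?= 4,  h(x2,false) =?= h(h(h(false,h(h(k,false),false)),false),false).
Delete trivial equation 4 =?= 4.
Decompose h/2: x2 =?= h(h(false,h(h(k,false),false)),false),  false =?= false.
Bind x2 := h(h(false,h(h(k,false),false)),false); no other remaining equation mentions x2. Substituting into the earlier binding gives q := wrap(h(h(false,h(h(k,false),false)),false)).
Delete trivial equation false =?= false.
MGU = { x := false, p := h(h(k,false),false), q := wrap(h(h(false,h(h(k,false),false)),false)), y := h(h(false,h(h(k,false),false)),false), x2 := h(h(false,h(h(k,false),false)),false) }, so p := h(h(k,false),false).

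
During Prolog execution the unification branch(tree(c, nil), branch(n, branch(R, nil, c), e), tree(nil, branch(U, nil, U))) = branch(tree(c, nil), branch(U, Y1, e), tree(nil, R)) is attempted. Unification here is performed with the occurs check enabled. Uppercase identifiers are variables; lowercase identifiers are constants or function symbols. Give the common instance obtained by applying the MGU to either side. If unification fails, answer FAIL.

Decompose branch/3: tree(c, nil) = tree(c, nil),  branch(n, branch(R, nil, c), e) = branch(U, Y1, e),  tree(nil, branch(U, nil, U)) = tree(nil, R).
Delete trivial equation tree(c, nil) = tree(c, nil).
Decompose branch/3: n = U,  branch(R, nil, c) = Y1,  e = e.
Bind U := n; substituting into the one remaining equation that mentions U gives: tree(nil, branch(n, nil, n)) = tree(nil, R).
Bind Y1 := branch(R, nil, c); no other remaining equation mentions Y1.
Delete trivial equation e = e.
Decompose tree/2: nil = nil,  branch(n, nil, n) = R.
Delete trivial equation nil = nil.
Bind R := branch(n, nil, n). Substituting into the earlier binding gives Y1 := branch(branch(n, nil, n), nil, c).
Applying the MGU to either side gives branch(tree(c, nil), branch(n, branch(branch(n, nil, n), nil, c), e), tree(nil, branch(n, nil, n))).

branch(tree(c, nil), branch(n, branch(branch(n, nil, n), nil, c), e), tree(nil, branch(n, nil, n)))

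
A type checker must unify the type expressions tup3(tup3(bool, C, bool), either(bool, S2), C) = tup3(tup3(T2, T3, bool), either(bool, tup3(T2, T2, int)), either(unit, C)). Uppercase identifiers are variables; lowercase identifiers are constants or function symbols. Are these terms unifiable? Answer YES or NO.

Decompose tup3/3: tup3(bool, C, bool) = tup3(T2, T3, bool),  either(bool, S2) = either(bool, tup3(T2, T2, int)),  C = either(unit, C).
Decompose tup3/3: bool = T2,  C = T3,  bool = bool.
Bind T2 := bool; substituting into the one remaining equation that mentions T2 gives: either(bool, S2) = either(bool, tup3(bool, bool, int)).
Bind C := T3; substituting into the one remaining equation that mentions C gives: T3 = either(unit, T3).
Delete trivial equation bool = bool.
Decompose either/2: bool = bool,  S2 = tup3(bool, bool, int).
Delete trivial equation bool = bool.
Bind S2 := tup3(bool, bool, int); no other remaining equation mentions S2.
Occurs check fails: T3 occurs in either(unit, T3); the equation T3 = either(unit, T3) has no finite solution.

NO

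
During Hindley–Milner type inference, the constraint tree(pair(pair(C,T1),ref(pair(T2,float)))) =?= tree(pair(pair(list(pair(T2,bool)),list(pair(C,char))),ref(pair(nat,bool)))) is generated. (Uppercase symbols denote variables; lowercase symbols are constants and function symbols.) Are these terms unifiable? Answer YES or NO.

NO

Decompose tree/1: pair(pair(C,T1),ref(pair(T2,float))) =?= pair(pair(list(pair(T2,bool)),list(pair(C,char))),ref(pair(nat,bool))).
Decompose pair/2: pair(C,T1) =?= pair(list(pair(T2,bool)),list(pair(C,char))),  ref(pair(T2,float)) =?= ref(pair(nat,bool)).
Decompose pair/2: C =?= list(pair(T2,bool)),  T1 =?= list(pair(C,char)).
Bind C := list(pair(T2,bool)); substituting into the one remaining equation that mentions C gives: T1 =?= list(pair(list(pair(T2,bool)),char)).
Bind T1 := list(pair(list(pair(T2,bool)),char)); no other remaining equation mentions T1.
Decompose ref/1: pair(T2,float) =?= pair(nat,bool).
Decompose pair/2: T2 =?= nat,  float =?= bool.
Bind T2 := nat; no other remaining equation mentions T2. Substituting into the earlier bindings gives C := list(pair(nat,bool)), T1 := list(pair(list(pair(nat,bool)),char)).
Clash: constants float and bool differ; no unifier exists.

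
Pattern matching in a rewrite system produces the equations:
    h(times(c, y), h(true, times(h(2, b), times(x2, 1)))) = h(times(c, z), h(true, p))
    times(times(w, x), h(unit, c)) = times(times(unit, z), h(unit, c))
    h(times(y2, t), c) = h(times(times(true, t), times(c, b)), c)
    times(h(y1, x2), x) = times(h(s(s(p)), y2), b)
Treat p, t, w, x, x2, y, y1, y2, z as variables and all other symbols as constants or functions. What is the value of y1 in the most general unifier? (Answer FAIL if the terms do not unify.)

Decompose h/2: times(c, y) = times(c, z),  h(true, times(h(2, b), times(x2, 1))) = h(true, p).
Decompose times/2: c = c,  y = z.
Delete trivial equation c = c.
Bind y := z; no other remaining equation mentions y.
Decompose h/2: true = true,  times(h(2, b), times(x2, 1)) = p.
Delete trivial equation true = true.
Bind p := times(h(2, b), times(x2, 1)); substituting into the one remaining equation that mentions p gives: times(h(y1, x2), x) = times(h(s(s(times(h(2, b), times(x2, 1)))), y2), b).
Decompose times/2: times(w, x) = times(unit, z),  h(unit, c) = h(unit, c).
Decompose times/2: w = unit,  x = z.
Bind w := unit; no other remaining equation mentions w.
Bind x := z; substituting into the one remaining equation that mentions x gives: times(h(y1, x2), z) = times(h(s(s(times(h(2, b), times(x2, 1)))), y2), b).
Delete trivial equation h(unit, c) = h(unit, c).
Decompose h/2: times(y2, t) = times(times(true, t), times(c, b)),  c = c.
Decompose times/2: y2 = times(true, t),  t = times(c, b).
Bind y2 := times(true, t); substituting into the one remaining equation that mentions y2 gives: times(h(y1, x2), z) = times(h(s(s(times(h(2, b), times(x2, 1)))), times(true, t)), b).
Bind t := times(c, b); substituting into the one remaining equation that mentions t gives: times(h(y1, x2), z) = times(h(s(s(times(h(2, b), times(x2, 1)))), times(true, times(c, b))), b). Substituting into the earlier binding gives y2 := times(true, times(c, b)).
Delete trivial equation c = c.
Decompose times/2: h(y1, x2) = h(s(s(times(h(2, b), times(x2, 1)))), times(true, times(c, b))),  z = b.
Decompose h/2: y1 = s(s(times(h(2, b), times(x2, 1)))),  x2 = times(true, times(c, b)).
Bind y1 := s(s(times(h(2, b), times(x2, 1)))); no other remaining equation mentions y1.
Bind x2 := times(true, times(c, b)); no other remaining equation mentions x2. Substituting into the earlier bindings gives p := times(h(2, b), times(times(true, times(c, b)), 1)), y1 := s(s(times(h(2, b), times(times(true, times(c, b)), 1)))).
Bind z := b. Substituting into the earlier bindings gives y := b, x := b.
MGU = { y ↦ b, p ↦ times(h(2, b), times(times(true, times(c, b)), 1)), w ↦ unit, x ↦ b, y2 ↦ times(true, times(c, b)), t ↦ times(c, b), y1 ↦ s(s(times(h(2, b), times(times(true, times(c, b)), 1)))), x2 ↦ times(true, times(c, b)), z ↦ b }, so y1 ↦ s(s(times(h(2, b), times(times(true, times(c, b)), 1)))).

s(s(times(h(2, b), times(times(true, times(c, b)), 1))))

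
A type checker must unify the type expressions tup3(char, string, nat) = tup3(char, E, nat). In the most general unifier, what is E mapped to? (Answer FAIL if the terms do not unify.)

Decompose tup3/3: char = char,  string = E,  nat = nat.
Delete trivial equation char = char.
Bind E := string; no other remaining equation mentions E.
Delete trivial equation nat = nat.
MGU = { E ↦ string }, so E ↦ string.

string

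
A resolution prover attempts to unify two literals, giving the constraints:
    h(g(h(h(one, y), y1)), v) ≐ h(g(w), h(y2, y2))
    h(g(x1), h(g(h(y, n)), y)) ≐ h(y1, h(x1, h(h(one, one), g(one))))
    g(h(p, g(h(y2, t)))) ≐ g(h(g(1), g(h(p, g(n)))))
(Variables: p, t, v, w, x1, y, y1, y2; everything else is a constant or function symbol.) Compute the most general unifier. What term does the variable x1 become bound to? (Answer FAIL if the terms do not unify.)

g(h(h(h(one, one), g(one)), n))

Decompose h/2: g(h(h(one, y), y1)) ≐ g(w),  v ≐ h(y2, y2).
Decompose g/1: h(h(one, y), y1) ≐ w.
Bind w := h(h(one, y), y1); no other remaining equation mentions w.
Bind v := h(y2, y2); no other remaining equation mentions v.
Decompose h/2: g(x1) ≐ y1,  h(g(h(y, n)), y) ≐ h(x1, h(h(one, one), g(one))).
Bind y1 := g(x1); no other remaining equation mentions y1. Substituting into the earlier binding gives w := h(h(one, y), g(x1)).
Decompose h/2: g(h(y, n)) ≐ x1,  y ≐ h(h(one, one), g(one)).
Bind x1 := g(h(y, n)); no other remaining equation mentions x1. Substituting into the earlier bindings gives w := h(h(one, y), g(g(h(y, n)))), y1 := g(g(h(y, n))).
Bind y := h(h(one, one), g(one)); no other remaining equation mentions y. Substituting into the earlier bindings gives w := h(h(one, h(h(one, one), g(one))), g(g(h(h(h(one, one), g(one)), n)))), y1 := g(g(h(h(h(one, one), g(one)), n))), x1 := g(h(h(h(one, one), g(one)), n)).
Decompose g/1: h(p, g(h(y2, t))) ≐ h(g(1), g(h(p, g(n)))).
Decompose h/2: p ≐ g(1),  g(h(y2, t)) ≐ g(h(p, g(n))).
Bind p := g(1); substituting into the remaining equation gives: g(h(y2, t)) ≐ g(h(g(1), g(n))).
Decompose g/1: h(y2, t) ≐ h(g(1), g(n)).
Decompose h/2: y2 ≐ g(1),  t ≐ g(n).
Bind y2 := g(1); no other remaining equation mentions y2. Substituting into the earlier binding gives v := h(g(1), g(1)).
Bind t := g(n).
MGU = { w := h(h(one, h(h(one, one), g(one))), g(g(h(h(h(one, one), g(one)), n)))), v := h(g(1), g(1)), y1 := g(g(h(h(h(one, one), g(one)), n))), x1 := g(h(h(h(one, one), g(one)), n)), y := h(h(one, one), g(one)), p := g(1), y2 := g(1), t := g(n) }, so x1 := g(h(h(h(one, one), g(one)), n)).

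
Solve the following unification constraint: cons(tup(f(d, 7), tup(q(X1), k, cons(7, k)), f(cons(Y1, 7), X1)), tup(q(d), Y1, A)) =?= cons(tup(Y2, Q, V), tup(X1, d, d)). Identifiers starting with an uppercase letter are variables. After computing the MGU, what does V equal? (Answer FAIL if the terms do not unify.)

f(cons(d, 7), q(d))

Decompose cons/2: tup(f(d, 7), tup(q(X1), k, cons(7, k)), f(cons(Y1, 7), X1)) =?= tup(Y2, Q, V),  tup(q(d), Y1, A) =?= tup(X1, d, d).
Decompose tup/3: f(d, 7) =?= Y2,  tup(q(X1), k, cons(7, k)) =?= Q,  f(cons(Y1, 7), X1) =?= V.
Bind Y2 := f(d, 7); no other remaining equation mentions Y2.
Bind Q := tup(q(X1), k, cons(7, k)); no other remaining equation mentions Q.
Bind V := f(cons(Y1, 7), X1); no other remaining equation mentions V.
Decompose tup/3: q(d) =?= X1,  Y1 =?= d,  A =?= d.
Bind X1 := q(d); no other remaining equation mentions X1. Substituting into the earlier bindings gives Q := tup(q(q(d)), k, cons(7, k)), V := f(cons(Y1, 7), q(d)).
Bind Y1 := d; no other remaining equation mentions Y1. Substituting into the earlier binding gives V := f(cons(d, 7), q(d)).
Bind A := d.
MGU = { Y2 ↦ f(d, 7), Q ↦ tup(q(q(d)), k, cons(7, k)), V ↦ f(cons(d, 7), q(d)), X1 ↦ q(d), Y1 ↦ d, A ↦ d }, so V ↦ f(cons(d, 7), q(d)).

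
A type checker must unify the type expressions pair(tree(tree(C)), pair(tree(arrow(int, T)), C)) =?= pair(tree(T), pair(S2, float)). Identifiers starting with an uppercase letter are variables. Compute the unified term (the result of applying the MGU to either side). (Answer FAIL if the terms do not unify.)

Decompose pair/2: tree(tree(C)) =?= tree(T),  pair(tree(arrow(int, T)), C) =?= pair(S2, float).
Decompose tree/1: tree(C) =?= T.
Bind T := tree(C); substituting into the remaining equation gives: pair(tree(arrow(int, tree(C))), C) =?= pair(S2, float).
Decompose pair/2: tree(arrow(int, tree(C))) =?= S2,  C =?= float.
Bind S2 := tree(arrow(int, tree(C))); no other remaining equation mentions S2.
Bind C := float. Substituting into the earlier bindings gives T := tree(float), S2 := tree(arrow(int, tree(float))).
Applying the MGU to either side gives pair(tree(tree(float)), pair(tree(arrow(int, tree(float))), float)).

pair(tree(tree(float)), pair(tree(arrow(int, tree(float))), float))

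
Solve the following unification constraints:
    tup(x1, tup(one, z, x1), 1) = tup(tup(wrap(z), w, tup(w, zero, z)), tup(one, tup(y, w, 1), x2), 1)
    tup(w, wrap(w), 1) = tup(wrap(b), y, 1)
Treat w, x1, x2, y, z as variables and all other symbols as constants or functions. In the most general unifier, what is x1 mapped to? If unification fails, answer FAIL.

tup(wrap(tup(wrap(wrap(b)), wrap(b), 1)), wrap(b), tup(wrap(b), zero, tup(wrap(wrap(b)), wrap(b), 1)))

Decompose tup/3: x1 = tup(wrap(z), w, tup(w, zero, z)),  tup(one, z, x1) = tup(one, tup(y, w, 1), x2),  1 = 1.
Bind x1 := tup(wrap(z), w, tup(w, zero, z)); substituting into the one remaining equation that mentions x1 gives: tup(one, z, tup(wrap(z), w, tup(w, zero, z))) = tup(one, tup(y, w, 1), x2).
Decompose tup/3: one = one,  z = tup(y, w, 1),  tup(wrap(z), w, tup(w, zero, z)) = x2.
Delete trivial equation one = one.
Bind z := tup(y, w, 1); substituting into the one remaining equation that mentions z gives: tup(wrap(tup(y, w, 1)), w, tup(w, zero, tup(y, w, 1))) = x2. Substituting into the earlier binding gives x1 := tup(wrap(tup(y, w, 1)), w, tup(w, zero, tup(y, w, 1))).
Bind x2 := tup(wrap(tup(y, w, 1)), w, tup(w, zero, tup(y, w, 1))); no other remaining equation mentions x2.
Delete trivial equation 1 = 1.
Decompose tup/3: w = wrap(b),  wrap(w) = y,  1 = 1.
Bind w := wrap(b); substituting into the one remaining equation that mentions w gives: wrap(wrap(b)) = y. Substituting into the earlier bindings gives x1 := tup(wrap(tup(y, wrap(b), 1)), wrap(b), tup(wrap(b), zero, tup(y, wrap(b), 1))), z := tup(y, wrap(b), 1), x2 := tup(wrap(tup(y, wrap(b), 1)), wrap(b), tup(wrap(b), zero, tup(y, wrap(b), 1))).
Bind y := wrap(wrap(b)); no other remaining equation mentions y. Substituting into the earlier bindings gives x1 := tup(wrap(tup(wrap(wrap(b)), wrap(b), 1)), wrap(b), tup(wrap(b), zero, tup(wrap(wrap(b)), wrap(b), 1))), z := tup(wrap(wrap(b)), wrap(b), 1), x2 := tup(wrap(tup(wrap(wrap(b)), wrap(b), 1)), wrap(b), tup(wrap(b), zero, tup(wrap(wrap(b)), wrap(b), 1))).
Delete trivial equation 1 = 1.
MGU = { x1 := tup(wrap(tup(wrap(wrap(b)), wrap(b), 1)), wrap(b), tup(wrap(b), zero, tup(wrap(wrap(b)), wrap(b), 1))), z := tup(wrap(wrap(b)), wrap(b), 1), x2 := tup(wrap(tup(wrap(wrap(b)), wrap(b), 1)), wrap(b), tup(wrap(b), zero, tup(wrap(wrap(b)), wrap(b), 1))), w := wrap(b), y := wrap(wrap(b)) }, so x1 := tup(wrap(tup(wrap(wrap(b)), wrap(b), 1)), wrap(b), tup(wrap(b), zero, tup(wrap(wrap(b)), wrap(b), 1))).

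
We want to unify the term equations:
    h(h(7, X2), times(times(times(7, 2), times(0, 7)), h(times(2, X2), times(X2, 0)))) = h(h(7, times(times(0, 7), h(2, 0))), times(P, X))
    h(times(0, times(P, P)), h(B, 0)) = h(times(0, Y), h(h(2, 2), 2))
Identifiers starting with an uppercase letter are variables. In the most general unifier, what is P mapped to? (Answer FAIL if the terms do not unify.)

FAIL

Decompose h/2: h(7, X2) = h(7, times(times(0, 7), h(2, 0))),  times(times(times(7, 2), times(0, 7)), h(times(2, X2), times(X2, 0))) = times(P, X).
Decompose h/2: 7 = 7,  X2 = times(times(0, 7), h(2, 0)).
Delete trivial equation 7 = 7.
Bind X2 := times(times(0, 7), h(2, 0)); substituting into the one remaining equation that mentions X2 gives: times(times(times(7, 2), times(0, 7)), h(times(2, times(times(0, 7), h(2, 0))), times(times(times(0, 7), h(2, 0)), 0))) = times(P, X).
Decompose times/2: times(times(7, 2), times(0, 7)) = P,  h(times(2, times(times(0, 7), h(2, 0))), times(times(times(0, 7), h(2, 0)), 0)) = X.
Bind P := times(times(7, 2), times(0, 7)); substituting into the one remaining equation that mentions P gives: h(times(0, times(times(times(7, 2), times(0, 7)), times(times(7, 2), times(0, 7)))), h(B, 0)) = h(times(0, Y), h(h(2, 2), 2)).
Bind X := h(times(2, times(times(0, 7), h(2, 0))), times(times(times(0, 7), h(2, 0)), 0)); no other remaining equation mentions X.
Decompose h/2: times(0, times(times(times(7, 2), times(0, 7)), times(times(7, 2), times(0, 7)))) = times(0, Y),  h(B, 0) = h(h(2, 2), 2).
Decompose times/2: 0 = 0,  times(times(times(7, 2), times(0, 7)), times(times(7, 2), times(0, 7))) = Y.
Delete trivial equation 0 = 0.
Bind Y := times(times(times(7, 2), times(0, 7)), times(times(7, 2), times(0, 7))); no other remaining equation mentions Y.
Decompose h/2: B = h(2, 2),  0 = 2.
Bind B := h(2, 2); no other remaining equation mentions B.
Clash: constants 0 and 2 differ; no unifier exists.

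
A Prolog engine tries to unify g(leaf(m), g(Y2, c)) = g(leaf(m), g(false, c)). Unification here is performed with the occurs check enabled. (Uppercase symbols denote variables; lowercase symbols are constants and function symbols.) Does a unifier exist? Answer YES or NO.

YES

Decompose g/2: leaf(m) = leaf(m),  g(Y2, c) = g(false, c).
Delete trivial equation leaf(m) = leaf(m).
Decompose g/2: Y2 = false,  c = c.
Bind Y2 := false; no other remaining equation mentions Y2.
Delete trivial equation c = c.
No equations remain and no clash or occurs-check failure arose, so a unifier exists.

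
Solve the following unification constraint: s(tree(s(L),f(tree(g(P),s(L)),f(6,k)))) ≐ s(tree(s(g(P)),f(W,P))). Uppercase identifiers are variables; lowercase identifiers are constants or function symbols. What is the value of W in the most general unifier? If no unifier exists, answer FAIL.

Decompose s/1: tree(s(L),f(tree(g(P),s(L)),f(6,k))) ≐ tree(s(g(P)),f(W,P)).
Decompose tree/2: s(L) ≐ s(g(P)),  f(tree(g(P),s(L)),f(6,k)) ≐ f(W,P).
Decompose s/1: L ≐ g(P).
Bind L := g(P); substituting into the remaining equation gives: f(tree(g(P),s(g(P))),f(6,k)) ≐ f(W,P).
Decompose f/2: tree(g(P),s(g(P))) ≐ W,  f(6,k) ≐ P.
Bind W := tree(g(P),s(g(P))); no other remaining equation mentions W.
Bind P := f(6,k). Substituting into the earlier bindings gives L := g(f(6,k)), W := tree(g(f(6,k)),s(g(f(6,k)))).
MGU = { L -> g(f(6,k)), W -> tree(g(f(6,k)),s(g(f(6,k)))), P -> f(6,k) }, so W -> tree(g(f(6,k)),s(g(f(6,k)))).

tree(g(f(6,k)),s(g(f(6,k))))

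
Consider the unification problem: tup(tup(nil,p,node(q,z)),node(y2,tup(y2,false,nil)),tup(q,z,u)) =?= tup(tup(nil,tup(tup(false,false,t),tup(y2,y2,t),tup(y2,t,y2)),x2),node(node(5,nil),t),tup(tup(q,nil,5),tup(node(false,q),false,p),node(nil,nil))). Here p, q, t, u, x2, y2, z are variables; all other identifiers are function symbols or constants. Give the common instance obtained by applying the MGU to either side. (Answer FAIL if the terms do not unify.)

Decompose tup/3: tup(nil,p,node(q,z)) =?= tup(nil,tup(tup(false,false,t),tup(y2,y2,t),tup(y2,t,y2)),x2),  node(y2,tup(y2,false,nil)) =?= node(node(5,nil),t),  tup(q,z,u) =?= tup(tup(q,nil,5),tup(node(false,q),false,p),node(nil,nil)).
Decompose tup/3: nil =?= nil,  p =?= tup(tup(false,false,t),tup(y2,y2,t),tup(y2,t,y2)),  node(q,z) =?= x2.
Delete trivial equation nil =?= nil.
Bind p := tup(tup(false,false,t),tup(y2,y2,t),tup(y2,t,y2)); substituting into the one remaining equation that mentions p gives: tup(q,z,u) =?= tup(tup(q,nil,5),tup(node(false,q),false,tup(tup(false,false,t),tup(y2,y2,t),tup(y2,t,y2))),node(nil,nil)).
Bind x2 := node(q,z); no other remaining equation mentions x2.
Decompose node/2: y2 =?= node(5,nil),  tup(y2,false,nil) =?= t.
Bind y2 := node(5,nil); substituting into the remaining equations gives: tup(node(5,nil),false,nil) =?= t,  tup(q,z,u) =?= tup(tup(q,nil,5),tup(node(false,q),false,tup(tup(false,false,t),tup(node(5,nil),node(5,nil),t),tup(node(5,nil),t,node(5,nil)))),node(nil,nil)). Substituting into the earlier binding gives p := tup(tup(false,false,t),tup(node(5,nil),node(5,nil),t),tup(node(5,nil),t,node(5,nil))).
Bind t := tup(node(5,nil),false,nil); substituting into the remaining equation gives: tup(q,z,u) =?= tup(tup(q,nil,5),tup(node(false,q),false,tup(tup(false,false,tup(node(5,nil),false,nil)),tup(node(5,nil),node(5,nil),tup(node(5,nil),false,nil)),tup(node(5,nil),tup(node(5,nil),false,nil),node(5,nil)))),node(nil,nil)). Substituting into the earlier binding gives p := tup(tup(false,false,tup(node(5,nil),false,nil)),tup(node(5,nil),node(5,nil),tup(node(5,nil),false,nil)),tup(node(5,nil),tup(node(5,nil),false,nil),node(5,nil))).
Decompose tup/3: q =?= tup(q,nil,5),  z =?= tup(node(false,q),false,tup(tup(false,false,tup(node(5,nil),false,nil)),tup(node(5,nil),node(5,nil),tup(node(5,nil),false,nil)),tup(node(5,nil),tup(node(5,nil),false,nil),node(5,nil)))),  u =?= node(nil,nil).
Occurs check fails: q occurs in tup(q,nil,5); the equation q =?= tup(q,nil,5) has no finite solution.

FAIL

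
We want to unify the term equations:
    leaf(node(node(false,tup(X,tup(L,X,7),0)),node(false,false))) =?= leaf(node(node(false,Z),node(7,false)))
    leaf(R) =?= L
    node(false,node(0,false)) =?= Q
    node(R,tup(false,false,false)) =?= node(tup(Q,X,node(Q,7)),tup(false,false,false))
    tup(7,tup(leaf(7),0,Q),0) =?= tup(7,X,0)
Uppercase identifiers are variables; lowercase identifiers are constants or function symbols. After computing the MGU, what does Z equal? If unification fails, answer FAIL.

Decompose leaf/1: node(node(false,tup(X,tup(L,X,7),0)),node(false,false)) =?= node(node(false,Z),node(7,false)).
Decompose node/2: node(false,tup(X,tup(L,X,7),0)) =?= node(false,Z),  node(false,false) =?= node(7,false).
Decompose node/2: false =?= false,  tup(X,tup(L,X,7),0) =?= Z.
Delete trivial equation false =?= false.
Bind Z := tup(X,tup(L,X,7),0); no other remaining equation mentions Z.
Decompose node/2: false =?= 7,  false =?= false.
Clash: constants false and 7 differ; no unifier exists.

FAIL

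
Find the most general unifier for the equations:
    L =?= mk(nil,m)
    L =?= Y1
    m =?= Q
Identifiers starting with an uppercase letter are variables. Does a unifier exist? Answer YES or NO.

Bind L := mk(nil,m); substituting into the one remaining equation that mentions L gives: mk(nil,m) =?= Y1.
Bind Y1 := mk(nil,m); no other remaining equation mentions Y1.
Bind Q := m.
No equations remain and no clash or occurs-check failure arose, so a unifier exists.

YES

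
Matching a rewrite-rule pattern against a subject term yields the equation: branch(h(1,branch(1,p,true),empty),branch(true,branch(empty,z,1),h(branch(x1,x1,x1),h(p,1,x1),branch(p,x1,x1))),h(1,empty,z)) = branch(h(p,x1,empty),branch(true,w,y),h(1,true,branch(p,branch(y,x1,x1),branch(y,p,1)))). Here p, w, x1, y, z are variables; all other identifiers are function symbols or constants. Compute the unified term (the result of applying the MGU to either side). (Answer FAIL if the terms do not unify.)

Decompose branch/3: h(1,branch(1,p,true),empty) = h(p,x1,empty),  branch(true,branch(empty,z,1),h(branch(x1,x1,x1),h(p,1,x1),branch(p,x1,x1))) = branch(true,w,y),  h(1,empty,z) = h(1,true,branch(p,branch(y,x1,x1),branch(y,p,1))).
Decompose h/3: 1 = p,  branch(1,p,true) = x1,  empty = empty.
Bind p := 1; substituting into the 3 remaining equations that mention p gives: branch(1,1,true) = x1,  branch(true,branch(empty,z,1),h(branch(x1,x1,x1),h(1,1,x1),branch(1,x1,x1))) = branch(true,w,y),  h(1,empty,z) = h(1,true,branch(1,branch(y,x1,x1),branch(y,1,1))).
Bind x1 := branch(1,1,true); substituting into the 2 remaining equations that mention x1 gives: branch(true,branch(empty,z,1),h(branch(branch(1,1,true),branch(1,1,true),branch(1,1,true)),h(1,1,branch(1,1,true)),branch(1,branch(1,1,true),branch(1,1,true)))) = branch(true,w,y),  h(1,empty,z) = h(1,true,branch(1,branch(y,branch(1,1,true),branch(1,1,true)),branch(y,1,1))).
Delete trivial equation empty = empty.
Decompose branch/3: true = true,  branch(empty,z,1) = w,  h(branch(branch(1,1,true),branch(1,1,true),branch(1,1,true)),h(1,1,branch(1,1,true)),branch(1,branch(1,1,true),branch(1,1,true))) = y.
Delete trivial equation true = true.
Bind w := branch(empty,z,1); no other remaining equation mentions w.
Bind y := h(branch(branch(1,1,true),branch(1,1,true),branch(1,1,true)),h(1,1,branch(1,1,true)),branch(1,branch(1,1,true),branch(1,1,true))); substituting into the remaining equation gives: h(1,empty,z) = h(1,true,branch(1,branch(h(branch(branch(1,1,true),branch(1,1,true),branch(1,1,true)),h(1,1,branch(1,1,true)),branch(1,branch(1,1,true),branch(1,1,true))),branch(1,1,true),branch(1,1,true)),branch(h(branch(branch(1,1,true),branch(1,1,true),branch(1,1,true)),h(1,1,branch(1,1,true)),branch(1,branch(1,1,true),branch(1,1,true))),1,1))).
Decompose h/3: 1 = 1,  empty = true,  z = branch(1,branch(h(branch(branch(1,1,true),branch(1,1,true),branch(1,1,true)),h(1,1,branch(1,1,true)),branch(1,branch(1,1,true),branch(1,1,true))),branch(1,1,true),branch(1,1,true)),branch(h(branch(branch(1,1,true),branch(1,1,true),branch(1,1,true)),h(1,1,branch(1,1,true)),branch(1,branch(1,1,true),branch(1,1,true))),1,1)).
Delete trivial equation 1 = 1.
Clash: constants empty and true differ; no unifier exists.

FAIL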